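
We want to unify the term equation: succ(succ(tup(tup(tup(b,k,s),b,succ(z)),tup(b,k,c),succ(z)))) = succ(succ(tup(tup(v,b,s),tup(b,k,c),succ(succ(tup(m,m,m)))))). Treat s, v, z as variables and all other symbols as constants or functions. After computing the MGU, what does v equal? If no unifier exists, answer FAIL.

tup(b,k,succ(succ(tup(m,m,m))))

Decompose succ/1: succ(tup(tup(tup(b,k,s),b,succ(z)),tup(b,k,c),succ(z))) = succ(tup(tup(v,b,s),tup(b,k,c),succ(succ(tup(m,m,m))))).
Decompose succ/1: tup(tup(tup(b,k,s),b,succ(z)),tup(b,k,c),succ(z)) = tup(tup(v,b,s),tup(b,k,c),succ(succ(tup(m,m,m)))).
Decompose tup/3: tup(tup(b,k,s),b,succ(z)) = tup(v,b,s),  tup(b,k,c) = tup(b,k,c),  succ(z) = succ(succ(tup(m,m,m))).
Decompose tup/3: tup(b,k,s) = v,  b = b,  succ(z) = s.
Bind v := tup(b,k,s); no other remaining equation mentions v.
Delete trivial equation b = b.
Bind s := succ(z); no other remaining equation mentions s. Substituting into the earlier binding gives v := tup(b,k,succ(z)).
Delete trivial equation tup(b,k,c) = tup(b,k,c).
Decompose succ/1: z = succ(tup(m,m,m)).
Bind z := succ(tup(m,m,m)). Substituting into the earlier bindings gives v := tup(b,k,succ(succ(tup(m,m,m)))), s := succ(succ(tup(m,m,m))).
MGU = { v := tup(b,k,succ(succ(tup(m,m,m)))), s := succ(succ(tup(m,m,m))), z := succ(tup(m,m,m)) }, so v := tup(b,k,succ(succ(tup(m,m,m)))).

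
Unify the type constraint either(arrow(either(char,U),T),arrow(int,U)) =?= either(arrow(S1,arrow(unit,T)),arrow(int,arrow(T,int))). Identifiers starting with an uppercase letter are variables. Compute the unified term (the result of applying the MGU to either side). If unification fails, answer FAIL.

FAIL

Decompose either/2: arrow(either(char,U),T) =?= arrow(S1,arrow(unit,T)),  arrow(int,U) =?= arrow(int,arrow(T,int)).
Decompose arrow/2: either(char,U) =?= S1,  T =?= arrow(unit,T).
Bind S1 := either(char,U); no other remaining equation mentions S1.
Occurs check fails: T occurs in arrow(unit,T); the equation T =?= arrow(unit,T) has no finite solution.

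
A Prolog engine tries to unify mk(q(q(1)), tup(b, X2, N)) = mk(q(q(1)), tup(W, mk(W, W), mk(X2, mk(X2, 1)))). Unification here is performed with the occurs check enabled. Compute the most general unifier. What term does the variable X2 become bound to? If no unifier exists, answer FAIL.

mk(b, b)

Decompose mk/2: q(q(1)) = q(q(1)),  tup(b, X2, N) = tup(W, mk(W, W), mk(X2, mk(X2, 1))).
Delete trivial equation q(q(1)) = q(q(1)).
Decompose tup/3: b = W,  X2 = mk(W, W),  N = mk(X2, mk(X2, 1)).
Bind W := b; substituting into the one remaining equation that mentions W gives: X2 = mk(b, b).
Bind X2 := mk(b, b); substituting into the remaining equation gives: N = mk(mk(b, b), mk(mk(b, b), 1)).
Bind N := mk(mk(b, b), mk(mk(b, b), 1)).
MGU = { W -> b, X2 -> mk(b, b), N -> mk(mk(b, b), mk(mk(b, b), 1)) }, so X2 -> mk(b, b).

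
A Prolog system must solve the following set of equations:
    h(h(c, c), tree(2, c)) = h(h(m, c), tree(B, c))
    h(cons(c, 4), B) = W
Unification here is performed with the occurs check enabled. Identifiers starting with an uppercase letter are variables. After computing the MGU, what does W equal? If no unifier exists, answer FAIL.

FAIL

Decompose h/2: h(c, c) = h(m, c),  tree(2, c) = tree(B, c).
Decompose h/2: c = m,  c = c.
Clash: constants c and m differ; no unifier exists.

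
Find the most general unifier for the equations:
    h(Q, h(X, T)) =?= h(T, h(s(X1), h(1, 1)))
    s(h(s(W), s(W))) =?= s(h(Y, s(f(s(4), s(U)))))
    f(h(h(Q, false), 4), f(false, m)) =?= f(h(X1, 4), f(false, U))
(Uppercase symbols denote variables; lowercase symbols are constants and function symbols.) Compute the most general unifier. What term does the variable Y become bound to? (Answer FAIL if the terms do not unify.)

s(f(s(4), s(m)))

Decompose h/2: Q =?= T,  h(X, T) =?= h(s(X1), h(1, 1)).
Bind Q := T; substituting into the one remaining equation that mentions Q gives: f(h(h(T, false), 4), f(false, m)) =?= f(h(X1, 4), f(false, U)).
Decompose h/2: X =?= s(X1),  T =?= h(1, 1).
Bind X := s(X1); no other remaining equation mentions X.
Bind T := h(1, 1); substituting into the one remaining equation that mentions T gives: f(h(h(h(1, 1), false), 4), f(false, m)) =?= f(h(X1, 4), f(false, U)). Substituting into the earlier binding gives Q := h(1, 1).
Decompose s/1: h(s(W), s(W)) =?= h(Y, s(f(s(4), s(U)))).
Decompose h/2: s(W) =?= Y,  s(W) =?= s(f(s(4), s(U))).
Bind Y := s(W); no other remaining equation mentions Y.
Decompose s/1: W =?= f(s(4), s(U)).
Bind W := f(s(4), s(U)); no other remaining equation mentions W. Substituting into the earlier binding gives Y := s(f(s(4), s(U))).
Decompose f/2: h(h(h(1, 1), false), 4) =?= h(X1, 4),  f(false, m) =?= f(false, U).
Decompose h/2: h(h(1, 1), false) =?= X1,  4 =?= 4.
Bind X1 := h(h(1, 1), false); no other remaining equation mentions X1. Substituting into the earlier binding gives X := s(h(h(1, 1), false)).
Delete trivial equation 4 =?= 4.
Decompose f/2: false =?= false,  m =?= U.
Delete trivial equation false =?= false.
Bind U := m. Substituting into the earlier bindings gives Y := s(f(s(4), s(m))), W := f(s(4), s(m)).
MGU = { Q ↦ h(1, 1), X ↦ s(h(h(1, 1), false)), T ↦ h(1, 1), Y ↦ s(f(s(4), s(m))), W ↦ f(s(4), s(m)), X1 ↦ h(h(1, 1), false), U ↦ m }, so Y ↦ s(f(s(4), s(m))).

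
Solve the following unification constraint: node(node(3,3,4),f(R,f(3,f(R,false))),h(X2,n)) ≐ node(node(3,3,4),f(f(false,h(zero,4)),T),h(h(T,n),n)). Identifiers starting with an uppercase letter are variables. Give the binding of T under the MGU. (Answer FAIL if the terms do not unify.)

Decompose node/3: node(3,3,4) ≐ node(3,3,4),  f(R,f(3,f(R,false))) ≐ f(f(false,h(zero,4)),T),  h(X2,n) ≐ h(h(T,n),n).
Delete trivial equation node(3,3,4) ≐ node(3,3,4).
Decompose f/2: R ≐ f(false,h(zero,4)),  f(3,f(R,false)) ≐ T.
Bind R := f(false,h(zero,4)); substituting into the one remaining equation that mentions R gives: f(3,f(f(false,h(zero,4)),false)) ≐ T.
Bind T := f(3,f(f(false,h(zero,4)),false)); substituting into the remaining equation gives: h(X2,n) ≐ h(h(f(3,f(f(false,h(zero,4)),false)),n),n).
Decompose h/2: X2 ≐ h(f(3,f(f(false,h(zero,4)),false)),n),  n ≐ n.
Bind X2 := h(f(3,f(f(false,h(zero,4)),false)),n); no other remaining equation mentions X2.
Delete trivial equation n ≐ n.
MGU = { R ↦ f(false,h(zero,4)), T ↦ f(3,f(f(false,h(zero,4)),false)), X2 ↦ h(f(3,f(f(false,h(zero,4)),false)),n) }, so T ↦ f(3,f(f(false,h(zero,4)),false)).

f(3,f(f(false,h(zero,4)),false))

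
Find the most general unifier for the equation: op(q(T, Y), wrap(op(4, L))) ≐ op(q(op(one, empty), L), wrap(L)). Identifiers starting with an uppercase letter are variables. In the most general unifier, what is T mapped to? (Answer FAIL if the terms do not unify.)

Decompose op/2: q(T, Y) ≐ q(op(one, empty), L),  wrap(op(4, L)) ≐ wrap(L).
Decompose q/2: T ≐ op(one, empty),  Y ≐ L.
Bind T := op(one, empty); no other remaining equation mentions T.
Bind Y := L; no other remaining equation mentions Y.
Decompose wrap/1: op(4, L) ≐ L.
Occurs check fails: L occurs in op(4, L); the equation L ≐ op(4, L) has no finite solution.

FAIL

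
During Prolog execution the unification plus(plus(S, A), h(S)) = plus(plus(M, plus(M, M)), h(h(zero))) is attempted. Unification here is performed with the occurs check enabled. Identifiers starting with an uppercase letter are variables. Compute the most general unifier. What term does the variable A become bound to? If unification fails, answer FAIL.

plus(h(zero), h(zero))

Decompose plus/2: plus(S, A) = plus(M, plus(M, M)),  h(S) = h(h(zero)).
Decompose plus/2: S = M,  A = plus(M, M).
Bind S := M; substituting into the one remaining equation that mentions S gives: h(M) = h(h(zero)).
Bind A := plus(M, M); no other remaining equation mentions A.
Decompose h/1: M = h(zero).
Bind M := h(zero). Substituting into the earlier bindings gives S := h(zero), A := plus(h(zero), h(zero)).
MGU = { S -> h(zero), A -> plus(h(zero), h(zero)), M -> h(zero) }, so A -> plus(h(zero), h(zero)).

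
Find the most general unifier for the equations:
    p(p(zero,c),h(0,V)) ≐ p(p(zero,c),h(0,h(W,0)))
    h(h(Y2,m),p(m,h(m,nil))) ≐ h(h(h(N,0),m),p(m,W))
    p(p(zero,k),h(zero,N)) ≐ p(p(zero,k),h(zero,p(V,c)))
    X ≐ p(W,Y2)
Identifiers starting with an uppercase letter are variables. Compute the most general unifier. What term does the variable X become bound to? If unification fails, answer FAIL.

Decompose p/2: p(zero,c) ≐ p(zero,c),  h(0,V) ≐ h(0,h(W,0)).
Delete trivial equation p(zero,c) ≐ p(zero,c).
Decompose h/2: 0 ≐ 0,  V ≐ h(W,0).
Delete trivial equation 0 ≐ 0.
Bind V := h(W,0); substituting into the one remaining equation that mentions V gives: p(p(zero,k),h(zero,N)) ≐ p(p(zero,k),h(zero,p(h(W,0),c))).
Decompose h/2: h(Y2,m) ≐ h(h(N,0),m),  p(m,h(m,nil)) ≐ p(m,W).
Decompose h/2: Y2 ≐ h(N,0),  m ≐ m.
Bind Y2 := h(N,0); substituting into the one remaining equation that mentions Y2 gives: X ≐ p(W,h(N,0)).
Delete trivial equation m ≐ m.
Decompose p/2: m ≐ m,  h(m,nil) ≐ W.
Delete trivial equation m ≐ m.
Bind W := h(m,nil); substituting into the remaining equations gives: p(p(zero,k),h(zero,N)) ≐ p(p(zero,k),h(zero,p(h(h(m,nil),0),c))),  X ≐ p(h(m,nil),h(N,0)). Substituting into the earlier binding gives V := h(h(m,nil),0).
Decompose p/2: p(zero,k) ≐ p(zero,k),  h(zero,N) ≐ h(zero,p(h(h(m,nil),0),c)).
Delete trivial equation p(zero,k) ≐ p(zero,k).
Decompose h/2: zero ≐ zero,  N ≐ p(h(h(m,nil),0),c).
Delete trivial equation zero ≐ zero.
Bind N := p(h(h(m,nil),0),c); substituting into the remaining equation gives: X ≐ p(h(m,nil),h(p(h(h(m,nil),0),c),0)). Substituting into the earlier binding gives Y2 := h(p(h(h(m,nil),0),c),0).
Bind X := p(h(m,nil),h(p(h(h(m,nil),0),c),0)).
MGU = { V -> h(h(m,nil),0), Y2 -> h(p(h(h(m,nil),0),c),0), W -> h(m,nil), N -> p(h(h(m,nil),0),c), X -> p(h(m,nil),h(p(h(h(m,nil),0),c),0)) }, so X -> p(h(m,nil),h(p(h(h(m,nil),0),c),0)).

p(h(m,nil),h(p(h(h(m,nil),0),c),0))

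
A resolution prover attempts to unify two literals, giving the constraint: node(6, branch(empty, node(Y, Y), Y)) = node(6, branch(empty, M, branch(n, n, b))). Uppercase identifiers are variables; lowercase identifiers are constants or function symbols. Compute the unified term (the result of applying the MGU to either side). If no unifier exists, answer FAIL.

Decompose node/2: 6 = 6,  branch(empty, node(Y, Y), Y) = branch(empty, M, branch(n, n, b)).
Delete trivial equation 6 = 6.
Decompose branch/3: empty = empty,  node(Y, Y) = M,  Y = branch(n, n, b).
Delete trivial equation empty = empty.
Bind M := node(Y, Y); no other remaining equation mentions M.
Bind Y := branch(n, n, b). Substituting into the earlier binding gives M := node(branch(n, n, b), branch(n, n, b)).
Applying the MGU to either side gives node(6, branch(empty, node(branch(n, n, b), branch(n, n, b)), branch(n, n, b))).

node(6, branch(empty, node(branch(n, n, b), branch(n, n, b)), branch(n, n, b)))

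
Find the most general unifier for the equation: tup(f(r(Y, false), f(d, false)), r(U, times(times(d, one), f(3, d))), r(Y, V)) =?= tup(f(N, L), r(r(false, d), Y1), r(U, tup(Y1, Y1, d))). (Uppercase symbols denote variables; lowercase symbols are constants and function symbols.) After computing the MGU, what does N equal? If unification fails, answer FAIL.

r(r(false, d), false)

Decompose tup/3: f(r(Y, false), f(d, false)) =?= f(N, L),  r(U, times(times(d, one), f(3, d))) =?= r(r(false, d), Y1),  r(Y, V) =?= r(U, tup(Y1, Y1, d)).
Decompose f/2: r(Y, false) =?= N,  f(d, false) =?= L.
Bind N := r(Y, false); no other remaining equation mentions N.
Bind L := f(d, false); no other remaining equation mentions L.
Decompose r/2: U =?= r(false, d),  times(times(d, one), f(3, d)) =?= Y1.
Bind U := r(false, d); substituting into the one remaining equation that mentions U gives: r(Y, V) =?= r(r(false, d), tup(Y1, Y1, d)).
Bind Y1 := times(times(d, one), f(3, d)); substituting into the remaining equation gives: r(Y, V) =?= r(r(false, d), tup(times(times(d, one), f(3, d)), times(times(d, one), f(3, d)), d)).
Decompose r/2: Y =?= r(false, d),  V =?= tup(times(times(d, one), f(3, d)), times(times(d, one), f(3, d)), d).
Bind Y := r(false, d); no other remaining equation mentions Y. Substituting into the earlier binding gives N := r(r(false, d), false).
Bind V := tup(times(times(d, one), f(3, d)), times(times(d, one), f(3, d)), d).
MGU = { N := r(r(false, d), false), L := f(d, false), U := r(false, d), Y1 := times(times(d, one), f(3, d)), Y := r(false, d), V := tup(times(times(d, one), f(3, d)), times(times(d, one), f(3, d)), d) }, so N := r(r(false, d), false).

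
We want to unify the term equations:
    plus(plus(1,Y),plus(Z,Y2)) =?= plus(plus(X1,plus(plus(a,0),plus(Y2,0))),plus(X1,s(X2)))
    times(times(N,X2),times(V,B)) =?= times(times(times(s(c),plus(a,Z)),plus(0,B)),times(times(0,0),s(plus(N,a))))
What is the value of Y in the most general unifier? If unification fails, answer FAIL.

Decompose plus/2: plus(1,Y) =?= plus(X1,plus(plus(a,0),plus(Y2,0))),  plus(Z,Y2) =?= plus(X1,s(X2)).
Decompose plus/2: 1 =?= X1,  Y =?= plus(plus(a,0),plus(Y2,0)).
Bind X1 := 1; substituting into the one remaining equation that mentions X1 gives: plus(Z,Y2) =?= plus(1,s(X2)).
Bind Y := plus(plus(a,0),plus(Y2,0)); no other remaining equation mentions Y.
Decompose plus/2: Z =?= 1,  Y2 =?= s(X2).
Bind Z := 1; substituting into the one remaining equation that mentions Z gives: times(times(N,X2),times(V,B)) =?= times(times(times(s(c),plus(a,1)),plus(0,B)),times(times(0,0),s(plus(N,a)))).
Bind Y2 := s(X2); no other remaining equation mentions Y2. Substituting into the earlier binding gives Y := plus(plus(a,0),plus(s(X2),0)).
Decompose times/2: times(N,X2) =?= times(times(s(c),plus(a,1)),plus(0,B)),  times(V,B) =?= times(times(0,0),s(plus(N,a))).
Decompose times/2: N =?= times(s(c),plus(a,1)),  X2 =?= plus(0,B).
Bind N := times(s(c),plus(a,1)); substituting into the one remaining equation that mentions N gives: times(V,B) =?= times(times(0,0),s(plus(times(s(c),plus(a,1)),a))).
Bind X2 := plus(0,B); no other remaining equation mentions X2. Substituting into the earlier bindings gives Y := plus(plus(a,0),plus(s(plus(0,B)),0)), Y2 := s(plus(0,B)).
Decompose times/2: V =?= times(0,0),  B =?= s(plus(times(s(c),plus(a,1)),a)).
Bind V := times(0,0); no other remaining equation mentions V.
Bind B := s(plus(times(s(c),plus(a,1)),a)). Substituting into the earlier bindings gives Y := plus(plus(a,0),plus(s(plus(0,s(plus(times(s(c),plus(a,1)),a)))),0)), Y2 := s(plus(0,s(plus(times(s(c),plus(a,1)),a)))), X2 := plus(0,s(plus(times(s(c),plus(a,1)),a))).
MGU = { X1 -> 1, Y -> plus(plus(a,0),plus(s(plus(0,s(plus(times(s(c),plus(a,1)),a)))),0)), Z -> 1, Y2 -> s(plus(0,s(plus(times(s(c),plus(a,1)),a)))), N -> times(s(c),plus(a,1)), X2 -> plus(0,s(plus(times(s(c),plus(a,1)),a))), V -> times(0,0), B -> s(plus(times(s(c),plus(a,1)),a)) }, so Y -> plus(plus(a,0),plus(s(plus(0,s(plus(times(s(c),plus(a,1)),a)))),0)).

plus(plus(a,0),plus(s(plus(0,s(plus(times(s(c),plus(a,1)),a)))),0))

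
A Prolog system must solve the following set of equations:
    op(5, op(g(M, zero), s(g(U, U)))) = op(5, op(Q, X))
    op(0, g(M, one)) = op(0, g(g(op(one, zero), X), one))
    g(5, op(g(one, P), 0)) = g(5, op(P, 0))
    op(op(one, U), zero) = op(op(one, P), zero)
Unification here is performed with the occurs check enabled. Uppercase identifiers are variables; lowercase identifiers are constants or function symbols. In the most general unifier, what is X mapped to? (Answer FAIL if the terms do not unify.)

FAIL

Decompose op/2: 5 = 5,  op(g(M, zero), s(g(U, U))) = op(Q, X).
Delete trivial equation 5 = 5.
Decompose op/2: g(M, zero) = Q,  s(g(U, U)) = X.
Bind Q := g(M, zero); no other remaining equation mentions Q.
Bind X := s(g(U, U)); substituting into the one remaining equation that mentions X gives: op(0, g(M, one)) = op(0, g(g(op(one, zero), s(g(U, U))), one)).
Decompose op/2: 0 = 0,  g(M, one) = g(g(op(one, zero), s(g(U, U))), one).
Delete trivial equation 0 = 0.
Decompose g/2: M = g(op(one, zero), s(g(U, U))),  one = one.
Bind M := g(op(one, zero), s(g(U, U))); no other remaining equation mentions M. Substituting into the earlier binding gives Q := g(g(op(one, zero), s(g(U, U))), zero).
Delete trivial equation one = one.
Decompose g/2: 5 = 5,  op(g(one, P), 0) = op(P, 0).
Delete trivial equation 5 = 5.
Decompose op/2: g(one, P) = P,  0 = 0.
Occurs check fails: P occurs in g(one, P); the equation P = g(one, P) has no finite solution.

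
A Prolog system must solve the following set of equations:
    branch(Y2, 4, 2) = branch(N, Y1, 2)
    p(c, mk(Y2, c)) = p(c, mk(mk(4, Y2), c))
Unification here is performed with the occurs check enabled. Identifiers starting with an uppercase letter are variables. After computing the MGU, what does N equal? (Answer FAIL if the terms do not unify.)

Decompose branch/3: Y2 = N,  4 = Y1,  2 = 2.
Bind Y2 := N; substituting into the one remaining equation that mentions Y2 gives: p(c, mk(N, c)) = p(c, mk(mk(4, N), c)).
Bind Y1 := 4; no other remaining equation mentions Y1.
Delete trivial equation 2 = 2.
Decompose p/2: c = c,  mk(N, c) = mk(mk(4, N), c).
Delete trivial equation c = c.
Decompose mk/2: N = mk(4, N),  c = c.
Occurs check fails: N occurs in mk(4, N); the equation N = mk(4, N) has no finite solution.

FAIL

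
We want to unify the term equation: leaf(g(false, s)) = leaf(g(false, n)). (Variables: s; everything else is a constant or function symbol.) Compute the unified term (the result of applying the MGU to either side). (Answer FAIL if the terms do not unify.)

Decompose leaf/1: g(false, s) = g(false, n).
Decompose g/2: false = false,  s = n.
Delete trivial equation false = false.
Bind s := n.
Applying the MGU to either side gives leaf(g(false, n)).

leaf(g(false, n))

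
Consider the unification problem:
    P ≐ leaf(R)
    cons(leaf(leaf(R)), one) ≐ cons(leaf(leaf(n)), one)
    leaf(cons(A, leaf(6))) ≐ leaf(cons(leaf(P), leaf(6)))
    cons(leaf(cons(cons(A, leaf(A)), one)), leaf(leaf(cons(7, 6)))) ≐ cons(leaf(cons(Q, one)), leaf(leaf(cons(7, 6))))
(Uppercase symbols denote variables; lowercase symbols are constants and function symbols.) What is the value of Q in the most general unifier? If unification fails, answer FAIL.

Bind P := leaf(R); substituting into the one remaining equation that mentions P gives: leaf(cons(A, leaf(6))) ≐ leaf(cons(leaf(leaf(R)), leaf(6))).
Decompose cons/2: leaf(leaf(R)) ≐ leaf(leaf(n)),  one ≐ one.
Decompose leaf/1: leaf(R) ≐ leaf(n).
Decompose leaf/1: R ≐ n.
Bind R := n; substituting into the one remaining equation that mentions R gives: leaf(cons(A, leaf(6))) ≐ leaf(cons(leaf(leaf(n)), leaf(6))). Substituting into the earlier binding gives P := leaf(n).
Delete trivial equation one ≐ one.
Decompose leaf/1: cons(A, leaf(6)) ≐ cons(leaf(leaf(n)), leaf(6)).
Decompose cons/2: A ≐ leaf(leaf(n)),  leaf(6) ≐ leaf(6).
Bind A := leaf(leaf(n)); substituting into the one remaining equation that mentions A gives: cons(leaf(cons(cons(leaf(leaf(n)), leaf(leaf(leaf(n)))), one)), leaf(leaf(cons(7, 6)))) ≐ cons(leaf(cons(Q, one)), leaf(leaf(cons(7, 6)))).
Delete trivial equation leaf(6) ≐ leaf(6).
Decompose cons/2: leaf(cons(cons(leaf(leaf(n)), leaf(leaf(leaf(n)))), one)) ≐ leaf(cons(Q, one)),  leaf(leaf(cons(7, 6))) ≐ leaf(leaf(cons(7, 6))).
Decompose leaf/1: cons(cons(leaf(leaf(n)), leaf(leaf(leaf(n)))), one) ≐ cons(Q, one).
Decompose cons/2: cons(leaf(leaf(n)), leaf(leaf(leaf(n)))) ≐ Q,  one ≐ one.
Bind Q := cons(leaf(leaf(n)), leaf(leaf(leaf(n)))); no other remaining equation mentions Q.
Delete trivial equation one ≐ one.
Delete trivial equation leaf(leaf(cons(7, 6))) ≐ leaf(leaf(cons(7, 6))).
MGU = { P ↦ leaf(n), R ↦ n, A ↦ leaf(leaf(n)), Q ↦ cons(leaf(leaf(n)), leaf(leaf(leaf(n)))) }, so Q ↦ cons(leaf(leaf(n)), leaf(leaf(leaf(n)))).

cons(leaf(leaf(n)), leaf(leaf(leaf(n))))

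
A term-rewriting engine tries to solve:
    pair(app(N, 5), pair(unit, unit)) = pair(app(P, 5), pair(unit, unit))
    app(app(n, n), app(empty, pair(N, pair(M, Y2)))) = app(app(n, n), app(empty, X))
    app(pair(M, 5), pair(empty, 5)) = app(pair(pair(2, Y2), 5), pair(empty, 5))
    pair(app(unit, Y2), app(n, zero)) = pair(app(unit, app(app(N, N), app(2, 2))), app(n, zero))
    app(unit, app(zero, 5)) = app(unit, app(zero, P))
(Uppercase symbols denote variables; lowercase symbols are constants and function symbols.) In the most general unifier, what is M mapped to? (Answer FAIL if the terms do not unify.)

Decompose pair/2: app(N, 5) = app(P, 5),  pair(unit, unit) = pair(unit, unit).
Decompose app/2: N = P,  5 = 5.
Bind N := P; substituting into the 2 remaining equations that mention N gives: app(app(n, n), app(empty, pair(P, pair(M, Y2)))) = app(app(n, n), app(empty, X)),  pair(app(unit, Y2), app(n, zero)) = pair(app(unit, app(app(P, P), app(2, 2))), app(n, zero)).
Delete trivial equation 5 = 5.
Delete trivial equation pair(unit, unit) = pair(unit, unit).
Decompose app/2: app(n, n) = app(n, n),  app(empty, pair(P, pair(M, Y2))) = app(empty, X).
Delete trivial equation app(n, n) = app(n, n).
Decompose app/2: empty = empty,  pair(P, pair(M, Y2)) = X.
Delete trivial equation empty = empty.
Bind X := pair(P, pair(M, Y2)); no other remaining equation mentions X.
Decompose app/2: pair(M, 5) = pair(pair(2, Y2), 5),  pair(empty, 5) = pair(empty, 5).
Decompose pair/2: M = pair(2, Y2),  5 = 5.
Bind M := pair(2, Y2); no other remaining equation mentions M. Substituting into the earlier binding gives X := pair(P, pair(pair(2, Y2), Y2)).
Delete trivial equation 5 = 5.
Delete trivial equation pair(empty, 5) = pair(empty, 5).
Decompose pair/2: app(unit, Y2) = app(unit, app(app(P, P), app(2, 2))),  app(n, zero) = app(n, zero).
Decompose app/2: unit = unit,  Y2 = app(app(P, P), app(2, 2)).
Delete trivial equation unit = unit.
Bind Y2 := app(app(P, P), app(2, 2)); no other remaining equation mentions Y2. Substituting into the earlier bindings gives X := pair(P, pair(pair(2, app(app(P, P), app(2, 2))), app(app(P, P), app(2, 2)))), M := pair(2, app(app(P, P), app(2, 2))).
Delete trivial equation app(n, zero) = app(n, zero).
Decompose app/2: unit = unit,  app(zero, 5) = app(zero, P).
Delete trivial equation unit = unit.
Decompose app/2: zero = zero,  5 = P.
Delete trivial equation zero = zero.
Bind P := 5. Substituting into the earlier bindings gives N := 5, X := pair(5, pair(pair(2, app(app(5, 5), app(2, 2))), app(app(5, 5), app(2, 2)))), M := pair(2, app(app(5, 5), app(2, 2))), Y2 := app(app(5, 5), app(2, 2)).
MGU = { N -> 5, X -> pair(5, pair(pair(2, app(app(5, 5), app(2, 2))), app(app(5, 5), app(2, 2)))), M -> pair(2, app(app(5, 5), app(2, 2))), Y2 -> app(app(5, 5), app(2, 2)), P -> 5 }, so M -> pair(2, app(app(5, 5), app(2, 2))).

pair(2, app(app(5, 5), app(2, 2)))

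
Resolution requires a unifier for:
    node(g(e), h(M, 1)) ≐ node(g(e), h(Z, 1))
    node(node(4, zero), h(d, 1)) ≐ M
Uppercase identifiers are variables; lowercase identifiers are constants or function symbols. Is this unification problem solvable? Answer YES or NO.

YES

Decompose node/2: g(e) ≐ g(e),  h(M, 1) ≐ h(Z, 1).
Delete trivial equation g(e) ≐ g(e).
Decompose h/2: M ≐ Z,  1 ≐ 1.
Bind M := Z; substituting into the one remaining equation that mentions M gives: node(node(4, zero), h(d, 1)) ≐ Z.
Delete trivial equation 1 ≐ 1.
Bind Z := node(node(4, zero), h(d, 1)). Substituting into the earlier binding gives M := node(node(4, zero), h(d, 1)).
No equations remain and no clash or occurs-check failure arose, so a unifier exists.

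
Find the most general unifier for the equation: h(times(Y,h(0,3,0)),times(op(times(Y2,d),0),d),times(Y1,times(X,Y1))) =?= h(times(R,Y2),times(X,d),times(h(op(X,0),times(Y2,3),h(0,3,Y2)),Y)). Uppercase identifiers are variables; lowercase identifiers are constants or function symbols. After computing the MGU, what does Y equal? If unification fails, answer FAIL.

Decompose h/3: times(Y,h(0,3,0)) =?= times(R,Y2),  times(op(times(Y2,d),0),d) =?= times(X,d),  times(Y1,times(X,Y1)) =?= times(h(op(X,0),times(Y2,3),h(0,3,Y2)),Y).
Decompose times/2: Y =?= R,  h(0,3,0) =?= Y2.
Bind Y := R; substituting into the one remaining equation that mentions Y gives: times(Y1,times(X,Y1)) =?= times(h(op(X,0),times(Y2,3),h(0,3,Y2)),R).
Bind Y2 := h(0,3,0); substituting into the remaining equations gives: times(op(times(h(0,3,0),d),0),d) =?= times(X,d),  times(Y1,times(X,Y1)) =?= times(h(op(X,0),times(h(0,3,0),3),h(0,3,h(0,3,0))),R).
Decompose times/2: op(times(h(0,3,0),d),0) =?= X,  d =?= d.
Bind X := op(times(h(0,3,0),d),0); substituting into the one remaining equation that mentions X gives: times(Y1,times(op(times(h(0,3,0),d),0),Y1)) =?= times(h(op(op(times(h(0,3,0),d),0),0),times(h(0,3,0),3),h(0,3,h(0,3,0))),R).
Delete trivial equation d =?= d.
Decompose times/2: Y1 =?= h(op(op(times(h(0,3,0),d),0),0),times(h(0,3,0),3),h(0,3,h(0,3,0))),  times(op(times(h(0,3,0),d),0),Y1) =?= R.
Bind Y1 := h(op(op(times(h(0,3,0),d),0),0),times(h(0,3,0),3),h(0,3,h(0,3,0))); substituting into the remaining equation gives: times(op(times(h(0,3,0),d),0),h(op(op(times(h(0,3,0),d),0),0),times(h(0,3,0),3),h(0,3,h(0,3,0)))) =?= R.
Bind R := times(op(times(h(0,3,0),d),0),h(op(op(times(h(0,3,0),d),0),0),times(h(0,3,0),3),h(0,3,h(0,3,0)))). Substituting into the earlier binding gives Y := times(op(times(h(0,3,0),d),0),h(op(op(times(h(0,3,0),d),0),0),times(h(0,3,0),3),h(0,3,h(0,3,0)))).
MGU = { Y := times(op(times(h(0,3,0),d),0),h(op(op(times(h(0,3,0),d),0),0),times(h(0,3,0),3),h(0,3,h(0,3,0)))), Y2 := h(0,3,0), X := op(times(h(0,3,0),d),0), Y1 := h(op(op(times(h(0,3,0),d),0),0),times(h(0,3,0),3),h(0,3,h(0,3,0))), R := times(op(times(h(0,3,0),d),0),h(op(op(times(h(0,3,0),d),0),0),times(h(0,3,0),3),h(0,3,h(0,3,0)))) }, so Y := times(op(times(h(0,3,0),d),0),h(op(op(times(h(0,3,0),d),0),0),times(h(0,3,0),3),h(0,3,h(0,3,0)))).

times(op(times(h(0,3,0),d),0),h(op(op(times(h(0,3,0),d),0),0),times(h(0,3,0),3),h(0,3,h(0,3,0))))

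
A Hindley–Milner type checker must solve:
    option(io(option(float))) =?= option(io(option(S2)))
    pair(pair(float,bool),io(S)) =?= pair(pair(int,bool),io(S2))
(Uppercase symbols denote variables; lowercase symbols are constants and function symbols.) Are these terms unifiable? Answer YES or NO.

NO

Decompose option/1: io(option(float)) =?= io(option(S2)).
Decompose io/1: option(float) =?= option(S2).
Decompose option/1: float =?= S2.
Bind S2 := float; substituting into the remaining equation gives: pair(pair(float,bool),io(S)) =?= pair(pair(int,bool),io(float)).
Decompose pair/2: pair(float,bool) =?= pair(int,bool),  io(S) =?= io(float).
Decompose pair/2: float =?= int,  bool =?= bool.
Clash: constants float and int differ; no unifier exists.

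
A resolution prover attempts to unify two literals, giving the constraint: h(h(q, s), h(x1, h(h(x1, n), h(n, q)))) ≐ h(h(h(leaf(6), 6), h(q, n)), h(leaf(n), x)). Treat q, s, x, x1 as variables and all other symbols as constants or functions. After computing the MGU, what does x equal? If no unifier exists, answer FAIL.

h(h(leaf(n), n), h(n, h(leaf(6), 6)))

Decompose h/2: h(q, s) ≐ h(h(leaf(6), 6), h(q, n)),  h(x1, h(h(x1, n), h(n, q))) ≐ h(leaf(n), x).
Decompose h/2: q ≐ h(leaf(6), 6),  s ≐ h(q, n).
Bind q := h(leaf(6), 6); substituting into the remaining equations gives: s ≐ h(h(leaf(6), 6), n),  h(x1, h(h(x1, n), h(n, h(leaf(6), 6)))) ≐ h(leaf(n), x).
Bind s := h(h(leaf(6), 6), n); no other remaining equation mentions s.
Decompose h/2: x1 ≐ leaf(n),  h(h(x1, n), h(n, h(leaf(6), 6))) ≐ x.
Bind x1 := leaf(n); substituting into the remaining equation gives: h(h(leaf(n), n), h(n, h(leaf(6), 6))) ≐ x.
Bind x := h(h(leaf(n), n), h(n, h(leaf(6), 6))).
MGU = { q -> h(leaf(6), 6), s -> h(h(leaf(6), 6), n), x1 -> leaf(n), x -> h(h(leaf(n), n), h(n, h(leaf(6), 6))) }, so x -> h(h(leaf(n), n), h(n, h(leaf(6), 6))).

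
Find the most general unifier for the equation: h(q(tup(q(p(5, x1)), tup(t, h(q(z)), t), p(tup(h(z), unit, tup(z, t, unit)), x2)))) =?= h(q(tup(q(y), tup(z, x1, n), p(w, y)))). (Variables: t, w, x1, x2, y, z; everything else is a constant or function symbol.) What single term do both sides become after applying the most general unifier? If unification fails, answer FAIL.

Decompose h/1: q(tup(q(p(5, x1)), tup(t, h(q(z)), t), p(tup(h(z), unit, tup(z, t, unit)), x2))) =?= q(tup(q(y), tup(z, x1, n), p(w, y))).
Decompose q/1: tup(q(p(5, x1)), tup(t, h(q(z)), t), p(tup(h(z), unit, tup(z, t, unit)), x2)) =?= tup(q(y), tup(z, x1, n), p(w, y)).
Decompose tup/3: q(p(5, x1)) =?= q(y),  tup(t, h(q(z)), t) =?= tup(z, x1, n),  p(tup(h(z), unit, tup(z, t, unit)), x2) =?= p(w, y).
Decompose q/1: p(5, x1) =?= y.
Bind y := p(5, x1); substituting into the one remaining equation that mentions y gives: p(tup(h(z), unit, tup(z, t, unit)), x2) =?= p(w, p(5, x1)).
Decompose tup/3: t =?= z,  h(q(z)) =?= x1,  t =?= n.
Bind t := z; substituting into the 2 remaining equations that mention t gives: z =?= n,  p(tup(h(z), unit, tup(z, z, unit)), x2) =?= p(w, p(5, x1)).
Bind x1 := h(q(z)); substituting into the one remaining equation that mentions x1 gives: p(tup(h(z), unit, tup(z, z, unit)), x2) =?= p(w, p(5, h(q(z)))). Substituting into the earlier binding gives y := p(5, h(q(z))).
Bind z := n; substituting into the remaining equation gives: p(tup(h(n), unit, tup(n, n, unit)), x2) =?= p(w, p(5, h(q(n)))). Substituting into the earlier bindings gives y := p(5, h(q(n))), t := n, x1 := h(q(n)).
Decompose p/2: tup(h(n), unit, tup(n, n, unit)) =?= w,  x2 =?= p(5, h(q(n))).
Bind w := tup(h(n), unit, tup(n, n, unit)); no other remaining equation mentions w.
Bind x2 := p(5, h(q(n))).
Applying the MGU to either side gives h(q(tup(q(p(5, h(q(n)))), tup(n, h(q(n)), n), p(tup(h(n), unit, tup(n, n, unit)), p(5, h(q(n))))))).

h(q(tup(q(p(5, h(q(n)))), tup(n, h(q(n)), n), p(tup(h(n), unit, tup(n, n, unit)), p(5, h(q(n)))))))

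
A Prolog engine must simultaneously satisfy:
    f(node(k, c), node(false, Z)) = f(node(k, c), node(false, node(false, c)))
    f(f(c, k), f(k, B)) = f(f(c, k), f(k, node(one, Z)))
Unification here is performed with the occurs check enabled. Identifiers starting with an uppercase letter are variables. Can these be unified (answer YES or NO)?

YES

Decompose f/2: node(k, c) = node(k, c),  node(false, Z) = node(false, node(false, c)).
Delete trivial equation node(k, c) = node(k, c).
Decompose node/2: false = false,  Z = node(false, c).
Delete trivial equation false = false.
Bind Z := node(false, c); substituting into the remaining equation gives: f(f(c, k), f(k, B)) = f(f(c, k), f(k, node(one, node(false, c)))).
Decompose f/2: f(c, k) = f(c, k),  f(k, B) = f(k, node(one, node(false, c))).
Delete trivial equation f(c, k) = f(c, k).
Decompose f/2: k = k,  B = node(one, node(false, c)).
Delete trivial equation k = k.
Bind B := node(one, node(false, c)).
No equations remain and no clash or occurs-check failure arose, so a unifier exists.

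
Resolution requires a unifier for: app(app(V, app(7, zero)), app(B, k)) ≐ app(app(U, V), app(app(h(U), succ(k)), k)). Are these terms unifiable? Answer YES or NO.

YES

Decompose app/2: app(V, app(7, zero)) ≐ app(U, V),  app(B, k) ≐ app(app(h(U), succ(k)), k).
Decompose app/2: V ≐ U,  app(7, zero) ≐ V.
Bind V := U; substituting into the one remaining equation that mentions V gives: app(7, zero) ≐ U.
Bind U := app(7, zero); substituting into the remaining equation gives: app(B, k) ≐ app(app(h(app(7, zero)), succ(k)), k). Substituting into the earlier binding gives V := app(7, zero).
Decompose app/2: B ≐ app(h(app(7, zero)), succ(k)),  k ≐ k.
Bind B := app(h(app(7, zero)), succ(k)); no other remaining equation mentions B.
Delete trivial equation k ≐ k.
No equations remain and no clash or occurs-check failure arose, so a unifier exists.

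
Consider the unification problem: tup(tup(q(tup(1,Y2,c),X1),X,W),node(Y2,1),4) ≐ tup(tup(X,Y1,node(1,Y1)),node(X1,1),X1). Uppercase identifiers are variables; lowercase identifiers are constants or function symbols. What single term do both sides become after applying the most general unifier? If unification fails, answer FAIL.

tup(tup(q(tup(1,4,c),4),q(tup(1,4,c),4),node(1,q(tup(1,4,c),4))),node(4,1),4)

Decompose tup/3: tup(q(tup(1,Y2,c),X1),X,W) ≐ tup(X,Y1,node(1,Y1)),  node(Y2,1) ≐ node(X1,1),  4 ≐ X1.
Decompose tup/3: q(tup(1,Y2,c),X1) ≐ X,  X ≐ Y1,  W ≐ node(1,Y1).
Bind X := q(tup(1,Y2,c),X1); substituting into the one remaining equation that mentions X gives: q(tup(1,Y2,c),X1) ≐ Y1.
Bind Y1 := q(tup(1,Y2,c),X1); substituting into the one remaining equation that mentions Y1 gives: W ≐ node(1,q(tup(1,Y2,c),X1)).
Bind W := node(1,q(tup(1,Y2,c),X1)); no other remaining equation mentions W.
Decompose node/2: Y2 ≐ X1,  1 ≐ 1.
Bind Y2 := X1; no other remaining equation mentions Y2. Substituting into the earlier bindings gives X := q(tup(1,X1,c),X1), Y1 := q(tup(1,X1,c),X1), W := node(1,q(tup(1,X1,c),X1)).
Delete trivial equation 1 ≐ 1.
Bind X1 := 4. Substituting into the earlier bindings gives X := q(tup(1,4,c),4), Y1 := q(tup(1,4,c),4), W := node(1,q(tup(1,4,c),4)), Y2 := 4.
Applying the MGU to either side gives tup(tup(q(tup(1,4,c),4),q(tup(1,4,c),4),node(1,q(tup(1,4,c),4))),node(4,1),4).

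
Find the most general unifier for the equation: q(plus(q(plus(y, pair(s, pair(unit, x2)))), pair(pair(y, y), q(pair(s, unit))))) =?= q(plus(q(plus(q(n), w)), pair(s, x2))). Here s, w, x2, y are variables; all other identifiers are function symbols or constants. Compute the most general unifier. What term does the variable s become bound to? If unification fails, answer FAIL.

Decompose q/1: plus(q(plus(y, pair(s, pair(unit, x2)))), pair(pair(y, y), q(pair(s, unit)))) =?= plus(q(plus(q(n), w)), pair(s, x2)).
Decompose plus/2: q(plus(y, pair(s, pair(unit, x2)))) =?= q(plus(q(n), w)),  pair(pair(y, y), q(pair(s, unit))) =?= pair(s, x2).
Decompose q/1: plus(y, pair(s, pair(unit, x2))) =?= plus(q(n), w).
Decompose plus/2: y =?= q(n),  pair(s, pair(unit, x2)) =?= w.
Bind y := q(n); substituting into the one remaining equation that mentions y gives: pair(pair(q(n), q(n)), q(pair(s, unit))) =?= pair(s, x2).
Bind w := pair(s, pair(unit, x2)); no other remaining equation mentions w.
Decompose pair/2: pair(q(n), q(n)) =?= s,  q(pair(s, unit)) =?= x2.
Bind s := pair(q(n), q(n)); substituting into the remaining equation gives: q(pair(pair(q(n), q(n)), unit)) =?= x2. Substituting into the earlier binding gives w := pair(pair(q(n), q(n)), pair(unit, x2)).
Bind x2 := q(pair(pair(q(n), q(n)), unit)). Substituting into the earlier binding gives w := pair(pair(q(n), q(n)), pair(unit, q(pair(pair(q(n), q(n)), unit)))).
MGU = { y ↦ q(n), w ↦ pair(pair(q(n), q(n)), pair(unit, q(pair(pair(q(n), q(n)), unit)))), s ↦ pair(q(n), q(n)), x2 ↦ q(pair(pair(q(n), q(n)), unit)) }, so s ↦ pair(q(n), q(n)).

pair(q(n), q(n))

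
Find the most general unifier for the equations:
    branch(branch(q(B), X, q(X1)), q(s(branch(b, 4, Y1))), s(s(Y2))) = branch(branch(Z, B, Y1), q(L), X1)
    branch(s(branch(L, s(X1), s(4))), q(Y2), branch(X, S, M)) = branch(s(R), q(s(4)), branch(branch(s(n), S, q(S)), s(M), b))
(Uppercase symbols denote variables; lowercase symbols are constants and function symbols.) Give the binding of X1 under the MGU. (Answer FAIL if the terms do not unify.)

Decompose branch/3: branch(q(B), X, q(X1)) = branch(Z, B, Y1),  q(s(branch(b, 4, Y1))) = q(L),  s(s(Y2)) = X1.
Decompose branch/3: q(B) = Z,  X = B,  q(X1) = Y1.
Bind Z := q(B); no other remaining equation mentions Z.
Bind X := B; substituting into the one remaining equation that mentions X gives: branch(s(branch(L, s(X1), s(4))), q(Y2), branch(B, S, M)) = branch(s(R), q(s(4)), branch(branch(s(n), S, q(S)), s(M), b)).
Bind Y1 := q(X1); substituting into the one remaining equation that mentions Y1 gives: q(s(branch(b, 4, q(X1)))) = q(L).
Decompose q/1: s(branch(b, 4, q(X1))) = L.
Bind L := s(branch(b, 4, q(X1))); substituting into the one remaining equation that mentions L gives: branch(s(branch(s(branch(b, 4, q(X1))), s(X1), s(4))), q(Y2), branch(B, S, M)) = branch(s(R), q(s(4)), branch(branch(s(n), S, q(S)), s(M), b)).
Bind X1 := s(s(Y2)); substituting into the remaining equation gives: branch(s(branch(s(branch(b, 4, q(s(s(Y2))))), s(s(s(Y2))), s(4))), q(Y2), branch(B, S, M)) = branch(s(R), q(s(4)), branch(branch(s(n), S, q(S)), s(M), b)). Substituting into the earlier bindings gives Y1 := q(s(s(Y2))), L := s(branch(b, 4, q(s(s(Y2))))).
Decompose branch/3: s(branch(s(branch(b, 4, q(s(s(Y2))))), s(s(s(Y2))), s(4))) = s(R),  q(Y2) = q(s(4)),  branch(B, S, M) = branch(branch(s(n), S, q(S)), s(M), b).
Decompose s/1: branch(s(branch(b, 4, q(s(s(Y2))))), s(s(s(Y2))), s(4)) = R.
Bind R := branch(s(branch(b, 4, q(s(s(Y2))))), s(s(s(Y2))), s(4)); no other remaining equation mentions R.
Decompose q/1: Y2 = s(4).
Bind Y2 := s(4); no other remaining equation mentions Y2. Substituting into the earlier bindings gives Y1 := q(s(s(s(4)))), L := s(branch(b, 4, q(s(s(s(4)))))), X1 := s(s(s(4))), R := branch(s(branch(b, 4, q(s(s(s(4)))))), s(s(s(s(4)))), s(4)).
Decompose branch/3: B = branch(s(n), S, q(S)),  S = s(M),  M = b.
Bind B := branch(s(n), S, q(S)); no other remaining equation mentions B. Substituting into the earlier bindings gives Z := q(branch(s(n), S, q(S))), X := branch(s(n), S, q(S)).
Bind S := s(M); no other remaining equation mentions S. Substituting into the earlier bindings gives Z := q(branch(s(n), s(M), q(s(M)))), X := branch(s(n), s(M), q(s(M))), B := branch(s(n), s(M), q(s(M))).
Bind M := b. Substituting into the earlier bindings gives Z := q(branch(s(n), s(b), q(s(b)))), X := branch(s(n), s(b), q(s(b))), B := branch(s(n), s(b), q(s(b))), S := s(b).
MGU = { Z ↦ q(branch(s(n), s(b), q(s(b)))), X ↦ branch(s(n), s(b), q(s(b))), Y1 ↦ q(s(s(s(4)))), L ↦ s(branch(b, 4, q(s(s(s(4)))))), X1 ↦ s(s(s(4))), R ↦ branch(s(branch(b, 4, q(s(s(s(4)))))), s(s(s(s(4)))), s(4)), Y2 ↦ s(4), B ↦ branch(s(n), s(b), q(s(b))), S ↦ s(b), M ↦ b }, so X1 ↦ s(s(s(4))).

s(s(s(4)))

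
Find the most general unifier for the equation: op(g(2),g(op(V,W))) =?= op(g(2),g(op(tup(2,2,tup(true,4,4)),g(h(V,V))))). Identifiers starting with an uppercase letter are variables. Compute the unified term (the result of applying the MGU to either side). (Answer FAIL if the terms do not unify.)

op(g(2),g(op(tup(2,2,tup(true,4,4)),g(h(tup(2,2,tup(true,4,4)),tup(2,2,tup(true,4,4)))))))

Decompose op/2: g(2) =?= g(2),  g(op(V,W)) =?= g(op(tup(2,2,tup(true,4,4)),g(h(V,V)))).
Delete trivial equation g(2) =?= g(2).
Decompose g/1: op(V,W) =?= op(tup(2,2,tup(true,4,4)),g(h(V,V))).
Decompose op/2: V =?= tup(2,2,tup(true,4,4)),  W =?= g(h(V,V)).
Bind V := tup(2,2,tup(true,4,4)); substituting into the remaining equation gives: W =?= g(h(tup(2,2,tup(true,4,4)),tup(2,2,tup(true,4,4)))).
Bind W := g(h(tup(2,2,tup(true,4,4)),tup(2,2,tup(true,4,4)))).
Applying the MGU to either side gives op(g(2),g(op(tup(2,2,tup(true,4,4)),g(h(tup(2,2,tup(true,4,4)),tup(2,2,tup(true,4,4))))))).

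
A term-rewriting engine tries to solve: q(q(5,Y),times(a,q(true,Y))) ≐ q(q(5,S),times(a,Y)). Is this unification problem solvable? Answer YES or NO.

NO

Decompose q/2: q(5,Y) ≐ q(5,S),  times(a,q(true,Y)) ≐ times(a,Y).
Decompose q/2: 5 ≐ 5,  Y ≐ S.
Delete trivial equation 5 ≐ 5.
Bind Y := S; substituting into the remaining equation gives: times(a,q(true,S)) ≐ times(a,S).
Decompose times/2: a ≐ a,  q(true,S) ≐ S.
Delete trivial equation a ≐ a.
Occurs check fails: S occurs in q(true,S); the equation S ≐ q(true,S) has no finite solution.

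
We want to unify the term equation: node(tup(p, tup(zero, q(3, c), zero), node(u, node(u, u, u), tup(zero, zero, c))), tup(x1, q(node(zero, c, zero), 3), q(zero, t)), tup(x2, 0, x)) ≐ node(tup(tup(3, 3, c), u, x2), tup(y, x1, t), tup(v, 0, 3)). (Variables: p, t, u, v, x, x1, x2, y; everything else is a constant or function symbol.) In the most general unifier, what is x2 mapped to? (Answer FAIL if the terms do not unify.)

Decompose node/3: tup(p, tup(zero, q(3, c), zero), node(u, node(u, u, u), tup(zero, zero, c))) ≐ tup(tup(3, 3, c), u, x2),  tup(x1, q(node(zero, c, zero), 3), q(zero, t)) ≐ tup(y, x1, t),  tup(x2, 0, x) ≐ tup(v, 0, 3).
Decompose tup/3: p ≐ tup(3, 3, c),  tup(zero, q(3, c), zero) ≐ u,  node(u, node(u, u, u), tup(zero, zero, c)) ≐ x2.
Bind p := tup(3, 3, c); no other remaining equation mentions p.
Bind u := tup(zero, q(3, c), zero); substituting into the one remaining equation that mentions u gives: node(tup(zero, q(3, c), zero), node(tup(zero, q(3, c), zero), tup(zero, q(3, c), zero), tup(zero, q(3, c), zero)), tup(zero, zero, c)) ≐ x2.
Bind x2 := node(tup(zero, q(3, c), zero), node(tup(zero, q(3, c), zero), tup(zero, q(3, c), zero), tup(zero, q(3, c), zero)), tup(zero, zero, c)); substituting into the one remaining equation that mentions x2 gives: tup(node(tup(zero, q(3, c), zero), node(tup(zero, q(3, c), zero), tup(zero, q(3, c), zero), tup(zero, q(3, c), zero)), tup(zero, zero, c)), 0, x) ≐ tup(v, 0, 3).
Decompose tup/3: x1 ≐ y,  q(node(zero, c, zero), 3) ≐ x1,  q(zero, t) ≐ t.
Bind x1 := y; substituting into the one remaining equation that mentions x1 gives: q(node(zero, c, zero), 3) ≐ y.
Bind y := q(node(zero, c, zero), 3); no other remaining equation mentions y. Substituting into the earlier binding gives x1 := q(node(zero, c, zero), 3).
Occurs check fails: t occurs in q(zero, t); the equation t ≐ q(zero, t) has no finite solution.

FAIL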